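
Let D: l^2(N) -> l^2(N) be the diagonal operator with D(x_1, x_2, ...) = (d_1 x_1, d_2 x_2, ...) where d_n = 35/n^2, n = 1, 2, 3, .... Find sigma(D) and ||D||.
sigma(D) = {35/n^2 : n ≥ 1} ∪ {0}; ||D|| = 35

A bounded diagonal operator on l^2 with diagonal entries d_n has spectrum equal to the closure of {d_n : n ≥ 1}: every d_n is an eigenvalue (with eigenvector e_n), so {d_n} ⊂ sigma(D); the spectrum is closed, so its closure is too; and for lambda not in the closure, (D - lambda I) has bounded inverse (the diagonal entries 1/(d_n - lambda) are bounded). For our sequence d_n = 35/n^2, n = 1, 2, 3, ...:
  - {d_n} = {35/n^2 : n ≥ 1}; the only limit point is 0
  - closure = {35/n^2 : n ≥ 1} ∪ {0}
For the norm: a diagonal operator has ||D|| = sup_n |d_n|. Here d_n = 35/n^2 is positive and decreasing, so sup_n |d_n| = d_1 = 35. So ||D|| = 35.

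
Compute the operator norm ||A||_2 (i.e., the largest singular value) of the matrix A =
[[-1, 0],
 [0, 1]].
||A||_2 = 1 (= sqrt(largest eigenvalue of A^T A))

||A||_2 = sigma_max(A) = sqrt(lambda_max(A^T A)). Form the symmetric matrix M = A^T A =
[[1, 0],
 [0, 1]].
Its characteristic polynomial (trace, determinant of M give the coefficients) is
  p(λ) = det(λ I - M) = λ^2 - 2λ + 1.
For λ^2 - 2λ + 1 the discriminant is 0. It is a perfect square (0^2), so the roots are rational: λ = (2 ± 0)/2 = 1, 1.
So the eigenvalues of A^T A are ≈ 1, 1 (all ≥ 0, as they must be for A^T A). The largest is λ_max = 1, hence ||A||_2 = sqrt(λ_max) = 1.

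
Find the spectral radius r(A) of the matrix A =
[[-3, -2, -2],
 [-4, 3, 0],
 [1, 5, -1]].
r(A) ≈ 4.8214

The eigenvalues of A are the roots of its characteristic polynomial. With M = A (coefficients from the trace, the sum of principal 2x2 minors, and det A):
  p(λ) = det(λ I - M) = λ^3 + λ^2 - 15λ - 63.
No integer candidate from the rational root theorem (±divisors of 63) is a root, so the roots are irrational. The cubic discriminant is Δ = -76176 < 0, so there is one real root and a complex-conjugate pair. p(4) = -43 and p(5) = 12 have opposite signs, so a root lies in (4, 5); Newton's method refines it to λ ≈ 4.8214. Dividing out (λ - (4.8214)) leaves approximately λ^2 + 5.8214λ + 13.0669. For λ^2 + 5.8214λ + 13.0669 the discriminant is -18.3792. It is negative, so the remaining roots are the complex-conjugate pair λ ≈ -2.9107 ± 2.1435i. Their product equals the constant term, so |λ|^2 ≈ 13.0669 and |λ| ≈ 3.6148.
Thus the eigenvalues (to 4 decimals) are 4.8214 (modulus 4.8214); -2.9107 ± 2.1435i (modulus 3.6148). The spectral radius is the largest modulus: r(A) ≈ 4.8214. (Cross-check: r(A) ≤ ||A||_2 ≈ 6.1763; equality holds whenever A is normal, though it can also hold for some non-normal A.)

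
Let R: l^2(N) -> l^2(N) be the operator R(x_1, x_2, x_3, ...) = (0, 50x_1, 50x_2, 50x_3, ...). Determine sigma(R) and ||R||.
sigma(R) = closed disk {z in C : |z| ≤ 50}; ||R|| = 50

Note R = 50·U where U is the unit right shift (U x)_k = x_{k-1} (with x_0 := 0); so ||R|| = 50||U|| and sigma(R) = 50·sigma(U). ||R x||^2 = sum_{k≥1} |50x_k|^2 = 2500||x||^2, so ||R|| = 50 and sigma(R) ⊂ {|z| ≤ 50}. For any |lambda| < 50, the equation (R - lambda I) x = 0 forces x_1 = 0, then 50x_k = lambda x_{k+1} ⇒ x = 0, so R has no eigenvalues. But (R - lambda I) is not surjective for |lambda| < 50: solving (R - lambda I) x = e_1 would require x_n proportional to (lambda/50)^(-n), which is not in l^2. So every |lambda| < 50 lies in the residual spectrum. The boundary |lambda| = 50 is in the approximate point spectrum (the spectrum is closed). Hence sigma(R) is the closed disk of radius 50.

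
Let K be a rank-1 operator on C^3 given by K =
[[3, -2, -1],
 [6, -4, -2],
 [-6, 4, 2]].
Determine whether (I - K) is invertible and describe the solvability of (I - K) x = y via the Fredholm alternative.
(I - K) is singular (det(I - K) = 0, i.e. 1 ∈ sigma(K)). (I - K) x = y is solvable iff y ⊥ ker((I - K)^*) = span{(3, -2, -1)}, i.e. iff 3y_1 - 2y_2 - y_3 = 0. When solvable, the solutions are x = y + c·(1, 2, -2), c arbitrary (ker(I - K) = span{(1, 2, -2)}, dimension 1).

K has rank 1, so it is an outer product K = u v^T: every row of K is a multiple of one row vector. Reading off the entries, u = (1, 2, -2) and v = (3, -2, -1) (row i of K equals u_i·v^T). A rank-one matrix u v^T satisfies K u = u (v·u) and kills the (2)-dimensional subspace v^⊥, so its characteristic polynomial is lambda^2 (lambda - v·u) with v·u = tr K = 1. Hence the eigenvalues of I - K are 1 (multiplicity 2) and 1 - (1) = 0, so det(I - K) = 0. (Direct check: I - K =
[[-2, 2, 1],
 [-6, 5, 2],
 [6, -4, -1]]
has determinant 0.) So 1 is an eigenvalue of K and (I - K) is not invertible. The finite-dimensional Fredholm alternative says: either (I - K) is invertible, or ker(I - K) ≠ {0} and then range(I - K) = ker((I - K)^*)^⊥, with dim ker(I - K) = dim ker((I - K)^*). We are in the second case, so we need both kernels. Kernel of I - K: (I - K) u = u - u (v·u) = u - u = 0, so ker(I - K) = span{u} = span{(1, 2, -2)} (it is exactly 1-dimensional because rank(I - K) = 2). Kernel of the adjoint: K is real, so (I - K)^* = I - K^T = I - v u^T, and (I - v u^T) v = v - v (u·v) = 0; hence ker((I - K)^*) = span{v} = span{(3, -2, -1)}. Therefore (I - K) x = y is solvable iff <y, v> = 0, i.e. iff 3y_1 - 2y_2 - y_3 = 0. When this holds, K y = u (v·y) = 0, so (I - K) y = y and x = y is a particular solution; the full solution set is the line x = y + c·u = y + c·(1, 2, -2), c ∈ C.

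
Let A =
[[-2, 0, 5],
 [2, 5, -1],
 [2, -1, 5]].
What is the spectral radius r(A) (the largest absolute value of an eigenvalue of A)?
r(A) = 6

The eigenvalues of A are the roots of its characteristic polynomial. With M = A (coefficients from the trace, the sum of principal 2x2 minors, and det A):
  p(λ) = det(λ I - M) = λ^3 - 8λ^2 - 6λ + 108.
By the rational root theorem any rational root is an integer divisor of 108. Testing λ = 6: p(6) = 216 - 288 - 36 + 108 = 0, so λ = 6 is a root. Dividing out (λ - 6) leaves p(λ) = (λ - 6)(λ^2 - 2λ - 18). For λ^2 - 2λ - 18 the discriminant is 76. It is nonnegative but not a perfect square, so the roots are real and irrational: λ = (2 ± sqrt(76))/2 ≈ 5.3589, -3.3589.
Thus the eigenvalues (to 4 decimals) are 5.3589 (modulus 5.3589); -3.3589 (modulus 3.3589); 6 (modulus 6). The spectral radius is the largest modulus: r(A) = 6. (Cross-check: r(A) ≤ ||A||_2 ≈ 7.4164; equality holds whenever A is normal, though it can also hold for some non-normal A.)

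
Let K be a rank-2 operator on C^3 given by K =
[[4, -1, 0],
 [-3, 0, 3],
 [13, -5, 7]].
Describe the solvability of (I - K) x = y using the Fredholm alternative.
(I - K) is invertible (det(I - K) = 30 ≠ 0), so for every y in C^3 the equation (I - K) x = y has a unique solution.

K has rank 2 and factors as K = U V^T = u1 v1^T + u2 v2^T with u1 = (2, -3, 3), v1 = (3, -1, 1), u2 = (-1, 3, 2), v2 = (2, -1, 2) (multiplying out reproduces the displayed K). The nonzero eigenvalues of U V^T coincide with those of the 2 x 2 matrix G = V^T U = [[v1·u1, v1·u2], [v2·u1, v2·u2]] = [[12, -4], [13, -1]], and by the Sylvester determinant identity det(I_3 - U V^T) = det(I_2 - V^T U) = det([[-11, 4], [-13, 2]]) = (-11)(2) - (4)(-13) = 30. (Direct check: I - K =
[[-3, 1, 0],
 [3, 1, -3],
 [-13, 5, -6]]
has determinant 30.) The finite-dimensional Fredholm alternative says: either (I - K) is invertible, or ker(I - K) ≠ {0} and then range(I - K) = ker((I - K)^*)^⊥, with dim ker(I - K) = dim ker((I - K)^*). Since det(I - K) ≠ 0, 1 is not an eigenvalue of K and ker(I - K) = {0}, so we are in the first case: for every y there is a unique x = (I - K)^(-1) y. (Explicitly, by the Woodbury identity, (I - U V^T)^(-1) = I + U (I_2 - G)^(-1) V^T.)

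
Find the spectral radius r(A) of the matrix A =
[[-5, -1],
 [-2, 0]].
r(A) = (5 + sqrt(33))/2 ≈ 5.3723

The eigenvalues of A are the roots of its characteristic polynomial. With M = A (coefficients from the trace and determinant):
  p(λ) = det(λ I - M) = λ^2 + 5λ - 2.
For λ^2 + 5λ - 2 the discriminant is 33. It is nonnegative but not a perfect square, so the roots are real and irrational: λ = (-5 ± sqrt(33))/2 ≈ 0.3723, -5.3723.
Thus the eigenvalues (to 4 decimals) are 0.3723 (modulus 0.3723); -5.3723 (modulus 5.3723). The spectral radius is the largest modulus: r(A) = (5 + sqrt(33))/2 ≈ 5.3723. (Cross-check: r(A) ≤ ||A||_2 ≈ 5.465; equality holds whenever A is normal, though it can also hold for some non-normal A.)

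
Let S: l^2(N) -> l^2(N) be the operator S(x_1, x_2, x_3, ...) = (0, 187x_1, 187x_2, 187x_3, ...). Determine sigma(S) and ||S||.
sigma(S) = closed disk {z in C : |z| ≤ 187}; ||S|| = 187

Note S = 187·U where U is the unit right shift (U x)_k = x_{k-1} (with x_0 := 0); so ||S|| = 187||U|| and sigma(S) = 187·sigma(U). ||S x||^2 = sum_{k≥1} |187x_k|^2 = 34969||x||^2, so ||S|| = 187 and sigma(S) ⊂ {|z| ≤ 187}. For any |lambda| < 187, the equation (S - lambda I) x = 0 forces x_1 = 0, then 187x_k = lambda x_{k+1} ⇒ x = 0, so S has no eigenvalues. But (S - lambda I) is not surjective for |lambda| < 187: solving (S - lambda I) x = e_1 would require x_n proportional to (lambda/187)^(-n), which is not in l^2. So every |lambda| < 187 lies in the residual spectrum. The boundary |lambda| = 187 is in the approximate point spectrum (the spectrum is closed). Hence sigma(S) is the closed disk of radius 187.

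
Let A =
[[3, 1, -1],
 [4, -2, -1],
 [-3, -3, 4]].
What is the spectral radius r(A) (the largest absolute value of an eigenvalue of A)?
r(A) ≈ 6.2066

The eigenvalues of A are the roots of its characteristic polynomial. With M = A (coefficients from the trace, the sum of principal 2x2 minors, and det A):
  p(λ) = det(λ I - M) = λ^3 - 5λ^2 - 12λ + 28.
No integer candidate from the rational root theorem (±divisors of 28) is a root, so the roots are irrational. The cubic discriminant is Δ = 33584 > 0, so there are three distinct real roots. p(-3) = -8 and p(-2) = 24 have opposite signs, so a root lies in (-3, -2); Newton's method refines it to λ ≈ -2.8113. p(1) = 12 and p(2) = -8 have opposite signs, so a root lies in (1, 2); Newton's method refines it to λ ≈ 1.6047. p(6) = -8 and p(7) = 42 have opposite signs, so a root lies in (6, 7); Newton's method refines it to λ ≈ 6.2066. Check (Vieta): the three roots sum to 5, matching tr M = 5.
Thus the eigenvalues (to 4 decimals) are -2.8113 (modulus 2.8113); 1.6047 (modulus 1.6047); 6.2066 (modulus 6.2066). The spectral radius is the largest modulus: r(A) ≈ 6.2066. (Cross-check: r(A) ≤ ||A||_2 ≈ 7.0153; equality holds whenever A is normal, though it can also hold for some non-normal A.)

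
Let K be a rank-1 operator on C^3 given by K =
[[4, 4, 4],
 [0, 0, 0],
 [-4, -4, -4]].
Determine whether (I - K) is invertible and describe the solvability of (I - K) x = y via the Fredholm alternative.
(I - K) is invertible (det(I - K) = 1 ≠ 0), so for every y in C^3 the equation (I - K) x = y has a unique solution.

K has rank 1, so it is an outer product K = u v^T: every row of K is a multiple of one row vector. Reading off the entries, u = (2, 0, -2) and v = (2, 2, 2) (row i of K equals u_i·v^T). A rank-one matrix u v^T satisfies K u = u (v·u) and kills the (2)-dimensional subspace v^⊥, so its characteristic polynomial is lambda^2 (lambda - v·u) with v·u = tr K = 0. Hence the eigenvalues of I - K are 1 (multiplicity 2) and 1 - (0) = 1, so det(I - K) = 1. (Direct check: I - K =
[[-3, -4, -4],
 [0, 1, 0],
 [4, 4, 5]]
has determinant 1.) The finite-dimensional Fredholm alternative says: either (I - K) is invertible, or ker(I - K) ≠ {0} and then range(I - K) = ker((I - K)^*)^⊥, with dim ker(I - K) = dim ker((I - K)^*). Since det(I - K) ≠ 0, 1 is not an eigenvalue of K and ker(I - K) = {0}, so we are in the first case: for every y there is a unique x = (I - K)^(-1) y. Explicitly, by the Sherman–Morrison formula, (I - u v^T)^(-1) = I + u v^T/(1 - v·u), i.e. (I - K)^(-1) = I + K.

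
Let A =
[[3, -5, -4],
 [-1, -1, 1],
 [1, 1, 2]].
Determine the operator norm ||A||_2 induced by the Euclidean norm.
||A||_2 = sqrt((55 + sqrt(2449))/2) ≈ 7.228 (= sqrt(largest eigenvalue of A^T A))

||A||_2 = sigma_max(A) = sqrt(lambda_max(A^T A)). Form the symmetric matrix M = A^T A =
[[11, -13, -11],
 [-13, 27, 21],
 [-11, 21, 21]].
Its characteristic polynomial (trace, sum of principal 2x2 minors, determinant of M give the coefficients) is
  p(λ) = det(λ I - M) = λ^3 - 59λ^2 + 364λ - 576.
By the rational root theorem any rational root is an integer divisor of 576. Testing λ = 4: p(4) = 64 - 944 + 1456 - 576 = 0, so λ = 4 is a root. Dividing out (λ - 4) leaves p(λ) = (λ - 4)(λ^2 - 55λ + 144). For λ^2 - 55λ + 144 the discriminant is 2449. It is nonnegative but not a perfect square, so the roots are real and irrational: λ = (55 ± sqrt(2449))/2 ≈ 52.2437, 2.7563.
So the eigenvalues of A^T A are ≈ 2.7563, 4, 52.2437 (all ≥ 0, as they must be for A^T A). The largest is λ_max = (55 + sqrt(2449))/2 ≈ 52.2437, hence ||A||_2 = sqrt(λ_max) = sqrt((55 + sqrt(2449))/2) ≈ 7.228.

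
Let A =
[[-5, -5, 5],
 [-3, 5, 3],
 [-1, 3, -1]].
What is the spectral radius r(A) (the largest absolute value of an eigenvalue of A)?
r(A) ≈ 6.9656

The eigenvalues of A are the roots of its characteristic polynomial. With M = A (coefficients from the trace, the sum of principal 2x2 minors, and det A):
  p(λ) = det(λ I - M) = λ^3 + λ^2 - 44λ - 80.
No integer candidate from the rational root theorem (±divisors of 80) is a root, so the roots are irrational. The cubic discriminant is Δ = 233552 > 0, so there are three distinct real roots. p(-7) = -66 and p(-6) = 4 have opposite signs, so a root lies in (-7, -6); Newton's method refines it to λ ≈ -6.0751. p(-2) = 4 and p(-1) = -36 have opposite signs, so a root lies in (-2, -1); Newton's method refines it to λ ≈ -1.8905. p(6) = -92 and p(7) = 4 have opposite signs, so a root lies in (6, 7); Newton's method refines it to λ ≈ 6.9656. Check (Vieta): the three roots sum to -1, matching tr M = -1.
Thus the eigenvalues (to 4 decimals) are -6.0751 (modulus 6.0751); -1.8905 (modulus 1.8905); 6.9656 (modulus 6.9656). The spectral radius is the largest modulus: r(A) ≈ 6.9656. (Cross-check: r(A) ≤ ||A||_2 ≈ 8.8557; equality holds whenever A is normal, though it can also hold for some non-normal A.)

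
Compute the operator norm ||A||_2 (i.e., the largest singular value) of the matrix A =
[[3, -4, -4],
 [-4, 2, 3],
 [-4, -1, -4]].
||A||_2 ≈ 8.2611 (= sqrt(largest eigenvalue of A^T A))

||A||_2 = sigma_max(A) = sqrt(lambda_max(A^T A)). Form the symmetric matrix M = A^T A =
[[41, -16, -8],
 [-16, 21, 26],
 [-8, 26, 41]].
Its characteristic polynomial (trace, sum of principal 2x2 minors, determinant of M give the coefficients) is
  p(λ) = det(λ I - M) = λ^3 - 103λ^2 + 2407λ - 2401.
No integer candidate from the rational root theorem (±divisors of 2401) is a root, so the roots are irrational. The cubic discriminant is Δ = 5748019712 > 0, so there are three distinct real roots. p(1) = -96 and p(2) = 2009 have opposite signs, so a root lies in (1, 2); Newton's method refines it to λ ≈ 1.0436. p(33) = 800 and p(34) = -327 have opposite signs, so a root lies in (33, 34); Newton's method refines it to λ ≈ 33.7103. p(68) = -565 and p(69) = 1808 have opposite signs, so a root lies in (68, 69); Newton's method refines it to λ ≈ 68.2461. Check (Vieta): the three roots sum to 103, matching tr M = 103.
So the eigenvalues of A^T A are ≈ 1.0436, 33.7103, 68.2461 (all ≥ 0, as they must be for A^T A). The largest is λ_max ≈ 68.2461, hence ||A||_2 = sqrt(λ_max) ≈ 8.2611.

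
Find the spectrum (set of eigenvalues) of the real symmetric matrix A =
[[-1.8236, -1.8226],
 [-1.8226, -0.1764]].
sigma(A) ≈ {-3, 1}

A is real symmetric, so its spectrum consists of real eigenvalues. Expanding the characteristic polynomial of the displayed matrix gives
  det(λ I - A) = p(λ) = λ^2 + (2)λ + (-3).
Solving p(λ) = 0 yields eigenvalues ≈ -3, 1. (A is shown rounded to 4 decimals, so these recover the underlying integer eigenvalues to within that precision.)
Verification: the trace of A = -2 equals the sum of eigenvalues -2, and det(A) ≈ -3.0002 matches the eigenvalue product -3.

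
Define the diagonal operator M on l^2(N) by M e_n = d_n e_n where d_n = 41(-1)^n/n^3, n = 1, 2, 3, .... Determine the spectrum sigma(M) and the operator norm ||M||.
sigma(M) = {41(-1)^n/n^3 : n ≥ 1} ∪ {0}; ||M|| = 41

A bounded diagonal operator on l^2 with diagonal entries d_n has spectrum equal to the closure of {d_n : n ≥ 1}: every d_n is an eigenvalue (with eigenvector e_n), so {d_n} ⊂ sigma(M); the spectrum is closed, so its closure is too; and for lambda not in the closure, (M - lambda I) has bounded inverse (the diagonal entries 1/(d_n - lambda) are bounded). For our sequence d_n = 41(-1)^n/n^3, n = 1, 2, 3, ...:
  - {d_n} = {41(-1)^n/n^3 : n ≥ 1}; the only limit point is 0
  - closure = {41(-1)^n/n^3 : n ≥ 1} ∪ {0}
For the norm: a diagonal operator has ||M|| = sup_n |d_n|. Here |d_n| = 41/n^3 is decreasing, so sup_n |d_n| = |d_1| = 41. So ||M|| = 41.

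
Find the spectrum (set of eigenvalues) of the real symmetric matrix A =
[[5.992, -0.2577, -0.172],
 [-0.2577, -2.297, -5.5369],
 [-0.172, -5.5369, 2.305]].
sigma(A) ≈ {-6, 6} (6 with multiplicity 2)

A is real symmetric, so its spectrum consists of real eigenvalues. Expanding the characteristic polynomial of the displayed matrix gives
  det(λ I - A) = p(λ) = λ^3 + (-6)λ^2 + (-36)λ + (216).
Solving p(λ) = 0 yields eigenvalues ≈ -6, 6, 6. (A is shown rounded to 4 decimals, so these recover the underlying integer eigenvalues to within that precision.)
Verification: the trace of A = 6 equals the sum of eigenvalues 6, and det(A) ≈ -215.9994 matches the eigenvalue product -216.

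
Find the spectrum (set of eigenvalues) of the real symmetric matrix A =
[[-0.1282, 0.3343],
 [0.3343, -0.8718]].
sigma(A) ≈ {-1, 0}

A is real symmetric, so its spectrum consists of real eigenvalues. Expanding the characteristic polynomial of the displayed matrix gives
  det(λ I - A) = p(λ) = λ^2 + (1)λ + (0).
Solving p(λ) = 0 yields eigenvalues ≈ -1, 0. (A is shown rounded to 4 decimals, so these recover the underlying integer eigenvalues to within that precision.)
Verification: the trace of A = -1 equals the sum of eigenvalues -1, and det(A) ≈ 0.0000 matches the eigenvalue product 0.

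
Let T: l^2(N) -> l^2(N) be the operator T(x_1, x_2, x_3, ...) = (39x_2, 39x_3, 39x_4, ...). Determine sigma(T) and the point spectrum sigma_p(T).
sigma(T) = closed disk {z in C : |z| ≤ 39}; sigma_p(T) = open disk {z in C : |z| < 39}

Note T = 39·V where V is the unit left shift (V x)_k = x_{k+1}; so sigma(T) = 39·sigma(V) and ||T|| = 39||V||. ||T x||^2 = 1521sum_{k≥2} |x_k|^2 ≤ 1521||x||^2, with equality on {x : x_1 = 0}, so ||T|| = 39. For any lambda with |lambda| < 39, set r = lambda/39 (|r| < 1); the vector x = (1, r, r^2, ...) is in l^2 and satisfies T x = 39(r, r^2, ...) = lambda x, so lambda is an eigenvalue. On the boundary |lambda| = 39 the geometric series diverges, so no l^2 eigenvector exists, but these lambda lie in the approximate point spectrum. Hence sigma(T) is the closed disk of radius 39 and sigma_p(T) is the open disk.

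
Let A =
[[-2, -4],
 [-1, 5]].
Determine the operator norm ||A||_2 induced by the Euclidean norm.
||A||_2 = sqrt((46 + sqrt(1332))/2) ≈ 6.4225 (= sqrt(largest eigenvalue of A^T A))

||A||_2 = sigma_max(A) = sqrt(lambda_max(A^T A)). Form the symmetric matrix M = A^T A =
[[5, 3],
 [3, 41]].
Its characteristic polynomial (trace, determinant of M give the coefficients) is
  p(λ) = det(λ I - M) = λ^2 - 46λ + 196.
For λ^2 - 46λ + 196 the discriminant is 1332. It is nonnegative but not a perfect square, so the roots are real and irrational: λ = (46 ± sqrt(1332))/2 ≈ 41.2483, 4.7517.
So the eigenvalues of A^T A are ≈ 4.7517, 41.2483 (all ≥ 0, as they must be for A^T A). The largest is λ_max = (46 + sqrt(1332))/2 ≈ 41.2483, hence ||A||_2 = sqrt(λ_max) = sqrt((46 + sqrt(1332))/2) ≈ 6.4225.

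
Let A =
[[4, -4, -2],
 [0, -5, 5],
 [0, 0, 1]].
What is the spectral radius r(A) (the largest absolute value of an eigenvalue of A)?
r(A) = 5

The eigenvalues of A are the roots of its characteristic polynomial. With M = A (coefficients from the trace, the sum of principal 2x2 minors, and det A):
  p(λ) = det(λ I - M) = λ^3 - 21λ + 20.
By the rational root theorem any rational root is an integer divisor of 20. Testing λ = -5: p(-5) = -125 + 0 + 105 + 20 = 0, so λ = -5 is a root. Dividing out (λ + 5) leaves p(λ) = (λ + 5)(λ^2 - 5λ + 4). For λ^2 - 5λ + 4 the discriminant is 9. It is a perfect square (3^2), so the roots are rational: λ = (5 ± 3)/2 = 4, 1.
Thus the eigenvalues (to 4 decimals) are 4 (modulus 4); 1 (modulus 1); -5 (modulus 5). The spectral radius is the largest modulus: r(A) = 5. (Cross-check: r(A) ≤ ||A||_2 ≈ 7.4455; equality holds whenever A is normal, though it can also hold for some non-normal A.)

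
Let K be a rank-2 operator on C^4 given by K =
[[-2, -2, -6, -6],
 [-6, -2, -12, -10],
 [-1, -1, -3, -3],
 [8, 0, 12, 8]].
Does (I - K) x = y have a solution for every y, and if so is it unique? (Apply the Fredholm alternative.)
(I - K) is invertible (det(I - K) = 14 ≠ 0), so for every y in C^4 the equation (I - K) x = y has a unique solution.

K has rank 2 and factors as K = U V^T = u1 v1^T + u2 v2^T with u1 = (2, 3, 1, -2), v1 = (-1, -1, -3, -3), u2 = (0, 1, 0, -2), v2 = (-3, 1, -3, -1) (multiplying out reproduces the displayed K). The nonzero eigenvalues of U V^T coincide with those of the 2 x 2 matrix G = V^T U = [[v1·u1, v1·u2], [v2·u1, v2·u2]] = [[-2, 5], [-4, 3]], and by the Sylvester determinant identity det(I_4 - U V^T) = det(I_2 - V^T U) = det([[3, -5], [4, -2]]) = (3)(-2) - (-5)(4) = 14. (Direct check: I - K =
[[3, 2, 6, 6],
 [6, 3, 12, 10],
 [1, 1, 4, 3],
 [-8, 0, -12, -7]]
has determinant 14.) The finite-dimensional Fredholm alternative says: either (I - K) is invertible, or ker(I - K) ≠ {0} and then range(I - K) = ker((I - K)^*)^⊥, with dim ker(I - K) = dim ker((I - K)^*). Since det(I - K) ≠ 0, 1 is not an eigenvalue of K and ker(I - K) = {0}, so we are in the first case: for every y there is a unique x = (I - K)^(-1) y. (Explicitly, by the Woodbury identity, (I - U V^T)^(-1) = I + U (I_2 - G)^(-1) V^T.)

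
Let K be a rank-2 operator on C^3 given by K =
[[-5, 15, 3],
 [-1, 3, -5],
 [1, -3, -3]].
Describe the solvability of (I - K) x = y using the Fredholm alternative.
(I - K) is invertible (det(I - K) = -6 ≠ 0), so for every y in C^3 the equation (I - K) x = y has a unique solution.

K has rank 2 and factors as K = U V^T = u1 v1^T + u2 v2^T with u1 = (-3, -2, 0), v1 = (1, -3, 1), u2 = (2, -1, -1), v2 = (-1, 3, 3) (multiplying out reproduces the displayed K). The nonzero eigenvalues of U V^T coincide with those of the 2 x 2 matrix G = V^T U = [[v1·u1, v1·u2], [v2·u1, v2·u2]] = [[3, 4], [-3, -8]], and by the Sylvester determinant identity det(I_3 - U V^T) = det(I_2 - V^T U) = det([[-2, -4], [3, 9]]) = (-2)(9) - (-4)(3) = -6. (Direct check: I - K =
[[6, -15, -3],
 [1, -2, 5],
 [-1, 3, 4]]
has determinant -6.) The finite-dimensional Fredholm alternative says: either (I - K) is invertible, or ker(I - K) ≠ {0} and then range(I - K) = ker((I - K)^*)^⊥, with dim ker(I - K) = dim ker((I - K)^*). Since det(I - K) ≠ 0, 1 is not an eigenvalue of K and ker(I - K) = {0}, so we are in the first case: for every y there is a unique x = (I - K)^(-1) y. (Explicitly, by the Woodbury identity, (I - U V^T)^(-1) = I + U (I_2 - G)^(-1) V^T.)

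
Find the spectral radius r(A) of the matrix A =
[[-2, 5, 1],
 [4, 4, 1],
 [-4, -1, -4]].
r(A) = 6

The eigenvalues of A are the roots of its characteristic polynomial. With M = A (coefficients from the trace, the sum of principal 2x2 minors, and det A):
  p(λ) = det(λ I - M) = λ^3 + 2λ^2 - 31λ - 102.
By the rational root theorem any rational root is an integer divisor of 102. Testing λ = 6: p(6) = 216 + 72 - 186 - 102 = 0, so λ = 6 is a root. Dividing out (λ - 6) leaves p(λ) = (λ - 6)(λ^2 + 8λ + 17). For λ^2 + 8λ + 17 the discriminant is -4. It is negative, so the roots are the complex-conjugate pair λ = -4 ± (sqrt(4)/2) i ≈ -4 ± 1i. For a conjugate pair the product of the roots equals the constant term, so |λ|^2 = 17 and |λ| = sqrt(17) ≈ 4.1231.
Thus the eigenvalues (to 4 decimals) are -4 ± 1i (modulus 4.1231); 6 (modulus 6). The spectral radius is the largest modulus: r(A) = 6. (Cross-check: r(A) ≤ ||A||_2 ≈ 7.7706; equality holds whenever A is normal, though it can also hold for some non-normal A.)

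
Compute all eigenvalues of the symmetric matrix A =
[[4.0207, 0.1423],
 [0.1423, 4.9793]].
sigma(A) ≈ {4, 5}

A is real symmetric, so its spectrum consists of real eigenvalues. Expanding the characteristic polynomial of the displayed matrix gives
  det(λ I - A) = p(λ) = λ^2 + (-9)λ + (20).
Solving p(λ) = 0 yields eigenvalues ≈ 4, 5. (A is shown rounded to 4 decimals, so these recover the underlying integer eigenvalues to within that precision.)
Verification: the trace of A = 9 equals the sum of eigenvalues 9, and det(A) ≈ 20.0000 matches the eigenvalue product 20.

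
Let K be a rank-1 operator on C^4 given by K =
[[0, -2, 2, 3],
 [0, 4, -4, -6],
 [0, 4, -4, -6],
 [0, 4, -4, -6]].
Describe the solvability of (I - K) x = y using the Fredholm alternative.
(I - K) is invertible (det(I - K) = 7 ≠ 0), so for every y in C^4 the equation (I - K) x = y has a unique solution.

K has rank 1, so it is an outer product K = u v^T: every row of K is a multiple of one row vector. Reading off the entries, u = (-1, 2, 2, 2) and v = (0, 2, -2, -3) (row i of K equals u_i·v^T). A rank-one matrix u v^T satisfies K u = u (v·u) and kills the (3)-dimensional subspace v^⊥, so its characteristic polynomial is lambda^3 (lambda - v·u) with v·u = tr K = -6. Hence the eigenvalues of I - K are 1 (multiplicity 3) and 1 - (-6) = 7, so det(I - K) = 7. (Direct check: I - K =
[[1, 2, -2, -3],
 [0, -3, 4, 6],
 [0, -4, 5, 6],
 [0, -4, 4, 7]]
has determinant 7.) The finite-dimensional Fredholm alternative says: either (I - K) is invertible, or ker(I - K) ≠ {0} and then range(I - K) = ker((I - K)^*)^⊥, with dim ker(I - K) = dim ker((I - K)^*). Since det(I - K) ≠ 0, 1 is not an eigenvalue of K and ker(I - K) = {0}, so we are in the first case: for every y there is a unique x = (I - K)^(-1) y. Explicitly, by the Sherman–Morrison formula, (I - u v^T)^(-1) = I + u v^T/(1 - v·u), i.e. (I - K)^(-1) = I + K/(7).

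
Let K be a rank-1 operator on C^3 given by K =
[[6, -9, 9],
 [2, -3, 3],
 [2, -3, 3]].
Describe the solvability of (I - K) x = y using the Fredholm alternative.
(I - K) is invertible (det(I - K) = -5 ≠ 0), so for every y in C^3 the equation (I - K) x = y has a unique solution.

K has rank 1, so it is an outer product K = u v^T: every row of K is a multiple of one row vector. Reading off the entries, u = (-3, -1, -1) and v = (-2, 3, -3) (row i of K equals u_i·v^T). A rank-one matrix u v^T satisfies K u = u (v·u) and kills the (2)-dimensional subspace v^⊥, so its characteristic polynomial is lambda^2 (lambda - v·u) with v·u = tr K = 6. Hence the eigenvalues of I - K are 1 (multiplicity 2) and 1 - (6) = -5, so det(I - K) = -5. (Direct check: I - K =
[[-5, 9, -9],
 [-2, 4, -3],
 [-2, 3, -2]]
has determinant -5.) The finite-dimensional Fredholm alternative says: either (I - K) is invertible, or ker(I - K) ≠ {0} and then range(I - K) = ker((I - K)^*)^⊥, with dim ker(I - K) = dim ker((I - K)^*). Since det(I - K) ≠ 0, 1 is not an eigenvalue of K and ker(I - K) = {0}, so we are in the first case: for every y there is a unique x = (I - K)^(-1) y. Explicitly, by the Sherman–Morrison formula, (I - u v^T)^(-1) = I + u v^T/(1 - v·u), i.e. (I - K)^(-1) = I + K/(-5).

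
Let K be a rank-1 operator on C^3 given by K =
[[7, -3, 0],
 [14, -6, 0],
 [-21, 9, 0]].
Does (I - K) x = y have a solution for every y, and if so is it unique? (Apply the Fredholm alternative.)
(I - K) is singular (det(I - K) = 0, i.e. 1 ∈ sigma(K)). (I - K) x = y is solvable iff y ⊥ ker((I - K)^*) = span{(7, -3, 0)}, i.e. iff 7y_1 - 3y_2 = 0. When solvable, the solutions are x = y + c·(1, 2, -3), c arbitrary (ker(I - K) = span{(1, 2, -3)}, dimension 1).

K has rank 1, so it is an outer product K = u v^T: every row of K is a multiple of one row vector. Reading off the entries, u = (1, 2, -3) and v = (7, -3, 0) (row i of K equals u_i·v^T). A rank-one matrix u v^T satisfies K u = u (v·u) and kills the (2)-dimensional subspace v^⊥, so its characteristic polynomial is lambda^2 (lambda - v·u) with v·u = tr K = 1. Hence the eigenvalues of I - K are 1 (multiplicity 2) and 1 - (1) = 0, so det(I - K) = 0. (Direct check: I - K =
[[-6, 3, 0],
 [-14, 7, 0],
 [21, -9, 1]]
has determinant 0.) So 1 is an eigenvalue of K and (I - K) is not invertible. The finite-dimensional Fredholm alternative says: either (I - K) is invertible, or ker(I - K) ≠ {0} and then range(I - K) = ker((I - K)^*)^⊥, with dim ker(I - K) = dim ker((I - K)^*). We are in the second case, so we need both kernels. Kernel of I - K: (I - K) u = u - u (v·u) = u - u = 0, so ker(I - K) = span{u} = span{(1, 2, -3)} (it is exactly 1-dimensional because rank(I - K) = 2). Kernel of the adjoint: K is real, so (I - K)^* = I - K^T = I - v u^T, and (I - v u^T) v = v - v (u·v) = 0; hence ker((I - K)^*) = span{v} = span{(7, -3, 0)}. Therefore (I - K) x = y is solvable iff <y, v> = 0, i.e. iff 7y_1 - 3y_2 = 0. When this holds, K y = u (v·y) = 0, so (I - K) y = y and x = y is a particular solution; the full solution set is the line x = y + c·u = y + c·(1, 2, -3), c ∈ C.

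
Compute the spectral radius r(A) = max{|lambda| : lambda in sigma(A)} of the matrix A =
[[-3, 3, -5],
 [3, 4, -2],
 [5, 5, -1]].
r(A) = sqrt(14) ≈ 3.7417

The eigenvalues of A are the roots of its characteristic polynomial. With M = A (coefficients from the trace, the sum of principal 2x2 minors, and det A):
  p(λ) = det(λ I - M) = λ^3 + 13λ + 14.
By the rational root theorem any rational root is an integer divisor of 14. Testing λ = -1: p(-1) = -1 + 0 - 13 + 14 = 0, so λ = -1 is a root. Dividing out (λ + 1) leaves p(λ) = (λ + 1)(λ^2 - λ + 14). For λ^2 - λ + 14 the discriminant is -55. It is negative, so the roots are the complex-conjugate pair λ = 1/2 ± (sqrt(55)/2) i ≈ 0.5 ± 3.7081i. For a conjugate pair the product of the roots equals the constant term, so |λ|^2 = 14 and |λ| = sqrt(14) ≈ 3.7417.
Thus the eigenvalues (to 4 decimals) are 0.5 ± 3.7081i (modulus 3.7417); -1 (modulus 1). The spectral radius is the largest modulus: r(A) = sqrt(14) ≈ 3.7417. (Cross-check: r(A) ≤ ||A||_2 ≈ 9.0666; equality holds whenever A is normal, though it can also hold for some non-normal A.)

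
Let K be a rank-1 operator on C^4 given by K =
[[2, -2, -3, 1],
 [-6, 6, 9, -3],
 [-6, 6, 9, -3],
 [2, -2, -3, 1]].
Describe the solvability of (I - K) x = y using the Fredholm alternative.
(I - K) is invertible (det(I - K) = -17 ≠ 0), so for every y in C^4 the equation (I - K) x = y has a unique solution.

K has rank 1, so it is an outer product K = u v^T: every row of K is a multiple of one row vector. Reading off the entries, u = (-1, 3, 3, -1) and v = (-2, 2, 3, -1) (row i of K equals u_i·v^T). A rank-one matrix u v^T satisfies K u = u (v·u) and kills the (3)-dimensional subspace v^⊥, so its characteristic polynomial is lambda^3 (lambda - v·u) with v·u = tr K = 18. Hence the eigenvalues of I - K are 1 (multiplicity 3) and 1 - (18) = -17, so det(I - K) = -17. (Direct check: I - K =
[[-1, 2, 3, -1],
 [6, -5, -9, 3],
 [6, -6, -8, 3],
 [-2, 2, 3, 0]]
has determinant -17.) The finite-dimensional Fredholm alternative says: either (I - K) is invertible, or ker(I - K) ≠ {0} and then range(I - K) = ker((I - K)^*)^⊥, with dim ker(I - K) = dim ker((I - K)^*). Since det(I - K) ≠ 0, 1 is not an eigenvalue of K and ker(I - K) = {0}, so we are in the first case: for every y there is a unique x = (I - K)^(-1) y. Explicitly, by the Sherman–Morrison formula, (I - u v^T)^(-1) = I + u v^T/(1 - v·u), i.e. (I - K)^(-1) = I + K/(-17).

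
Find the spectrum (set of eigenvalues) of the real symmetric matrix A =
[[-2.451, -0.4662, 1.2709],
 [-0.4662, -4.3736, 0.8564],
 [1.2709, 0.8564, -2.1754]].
sigma(A) ≈ {-5, -3, -1}

A is real symmetric, so its spectrum consists of real eigenvalues. Expanding the characteristic polynomial of the displayed matrix gives
  det(λ I - A) = p(λ) = λ^3 + (9)λ^2 + (23)λ + (15).
Solving p(λ) = 0 yields eigenvalues ≈ -5, -3, -1. (A is shown rounded to 4 decimals, so these recover the underlying integer eigenvalues to within that precision.)
Verification: the trace of A = -9 equals the sum of eigenvalues -9, and det(A) ≈ -14.9998 matches the eigenvalue product -15.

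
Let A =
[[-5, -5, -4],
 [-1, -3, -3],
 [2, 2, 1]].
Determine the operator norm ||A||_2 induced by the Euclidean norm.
||A||_2 ≈ 9.5247 (= sqrt(largest eigenvalue of A^T A))

||A||_2 = sigma_max(A) = sqrt(lambda_max(A^T A)). Form the symmetric matrix M = A^T A =
[[30, 32, 25],
 [32, 38, 31],
 [25, 31, 26]].
Its characteristic polynomial (trace, sum of principal 2x2 minors, determinant of M give the coefficients) is
  p(λ) = det(λ I - M) = λ^3 - 94λ^2 + 298λ - 36.
No integer candidate from the rational root theorem (±divisors of 36) is a root, so the roots are irrational. The cubic discriminant is Δ = 577330464 > 0, so there are three distinct real roots. p(0) = -36 and p(1) = 169 have opposite signs, so a root lies in (0, 1); Newton's method refines it to λ ≈ 0.1258. p(3) = 39 and p(4) = -284 have opposite signs, so a root lies in (3, 4); Newton's method refines it to λ ≈ 3.1547. p(90) = -5616 and p(91) = 2239 have opposite signs, so a root lies in (90, 91); Newton's method refines it to λ ≈ 90.7195. Check (Vieta): the three roots sum to 94, matching tr M = 94.
So the eigenvalues of A^T A are ≈ 0.1258, 3.1547, 90.7195 (all ≥ 0, as they must be for A^T A). The largest is λ_max ≈ 90.7195, hence ||A||_2 = sqrt(λ_max) ≈ 9.5247.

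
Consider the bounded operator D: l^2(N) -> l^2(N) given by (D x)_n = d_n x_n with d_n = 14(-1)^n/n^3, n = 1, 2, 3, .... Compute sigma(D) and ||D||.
sigma(D) = {14(-1)^n/n^3 : n ≥ 1} ∪ {0}; ||D|| = 14

A bounded diagonal operator on l^2 with diagonal entries d_n has spectrum equal to the closure of {d_n : n ≥ 1}: every d_n is an eigenvalue (with eigenvector e_n), so {d_n} ⊂ sigma(D); the spectrum is closed, so its closure is too; and for lambda not in the closure, (D - lambda I) has bounded inverse (the diagonal entries 1/(d_n - lambda) are bounded). For our sequence d_n = 14(-1)^n/n^3, n = 1, 2, 3, ...:
  - {d_n} = {14(-1)^n/n^3 : n ≥ 1}; the only limit point is 0
  - closure = {14(-1)^n/n^3 : n ≥ 1} ∪ {0}
For the norm: a diagonal operator has ||D|| = sup_n |d_n|. Here |d_n| = 14/n^3 is decreasing, so sup_n |d_n| = |d_1| = 14. So ||D|| = 14.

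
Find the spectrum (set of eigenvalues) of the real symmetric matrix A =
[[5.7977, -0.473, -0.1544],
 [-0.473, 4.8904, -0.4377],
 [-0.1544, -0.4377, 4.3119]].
sigma(A) ≈ {4, 5, 6}

A is real symmetric, so its spectrum consists of real eigenvalues. Expanding the characteristic polynomial of the displayed matrix gives
  det(λ I - A) = p(λ) = λ^3 + (-15)λ^2 + (74)λ + (-120).
Solving p(λ) = 0 yields eigenvalues ≈ 4, 5, 6. (A is shown rounded to 4 decimals, so these recover the underlying integer eigenvalues to within that precision.)
Verification: the trace of A = 15 equals the sum of eigenvalues 15, and det(A) ≈ 119.9997 matches the eigenvalue product 120.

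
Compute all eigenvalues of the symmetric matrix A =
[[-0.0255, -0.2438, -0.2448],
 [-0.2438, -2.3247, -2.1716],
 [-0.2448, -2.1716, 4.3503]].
sigma(A) ≈ {-3, 0, 5}

A is real symmetric, so its spectrum consists of real eigenvalues. Expanding the characteristic polynomial of the displayed matrix gives
  det(λ I - A) = p(λ) = λ^3 + (-2)λ^2 + (-15)λ + (0).
Solving p(λ) = 0 yields eigenvalues ≈ -3, 0, 5. (A is shown rounded to 4 decimals, so these recover the underlying integer eigenvalues to within that precision.)
Verification: the trace of A = 2 equals the sum of eigenvalues 2, and det(A) ≈ -0.0003 matches the eigenvalue product 0.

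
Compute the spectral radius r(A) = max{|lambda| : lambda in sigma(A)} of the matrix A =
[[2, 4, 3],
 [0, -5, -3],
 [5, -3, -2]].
r(A) ≈ 8.1718

The eigenvalues of A are the roots of its characteristic polynomial. With M = A (coefficients from the trace, the sum of principal 2x2 minors, and det A):
  p(λ) = det(λ I - M) = λ^3 + 5λ^2 - 28λ - 17.
No integer candidate from the rational root theorem (±divisors of 17) is a root, so the roots are irrational. The cubic discriminant is Δ = 150945 > 0, so there are three distinct real roots. p(-9) = -89 and p(-8) = 15 have opposite signs, so a root lies in (-9, -8); Newton's method refines it to λ ≈ -8.1718. p(-1) = 15 and p(0) = -17 have opposite signs, so a root lies in (-1, 0); Newton's method refines it to λ ≈ -0.5578. p(3) = -29 and p(4) = 15 have opposite signs, so a root lies in (3, 4); Newton's method refines it to λ ≈ 3.7296. Check (Vieta): the three roots sum to -5, matching tr M = -5.
Thus the eigenvalues (to 4 decimals) are -8.1718 (modulus 8.1718); -0.5578 (modulus 0.5578); 3.7296 (modulus 3.7296). The spectral radius is the largest modulus: r(A) ≈ 8.1718. (Cross-check: r(A) ≤ ||A||_2 ≈ 8.562; equality holds whenever A is normal, though it can also hold for some non-normal A.)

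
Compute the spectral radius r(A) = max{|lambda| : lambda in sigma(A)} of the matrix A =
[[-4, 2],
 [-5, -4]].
r(A) = sqrt(26) ≈ 5.099

The eigenvalues of A are the roots of its characteristic polynomial. With M = A (coefficients from the trace and determinant):
  p(λ) = det(λ I - M) = λ^2 + 8λ + 26.
For λ^2 + 8λ + 26 the discriminant is -40. It is negative, so the roots are the complex-conjugate pair λ = -4 ± (sqrt(40)/2) i ≈ -4 ± 3.1623i. For a conjugate pair the product of the roots equals the constant term, so |λ|^2 = 26 and |λ| = sqrt(26) ≈ 5.099.
Thus the eigenvalues (to 4 decimals) are -4 ± 3.1623i (modulus 5.099). The spectral radius is the largest modulus: r(A) = sqrt(26) ≈ 5.099. (Cross-check: r(A) ≤ ||A||_2 ≈ 6.8151; equality holds whenever A is normal, though it can also hold for some non-normal A.)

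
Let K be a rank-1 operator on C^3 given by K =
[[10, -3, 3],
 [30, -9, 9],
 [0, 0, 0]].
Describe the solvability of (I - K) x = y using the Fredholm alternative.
(I - K) is singular (det(I - K) = 0, i.e. 1 ∈ sigma(K)). (I - K) x = y is solvable iff y ⊥ ker((I - K)^*) = span{(10, -3, 3)}, i.e. iff 10y_1 - 3y_2 + 3y_3 = 0. When solvable, the solutions are x = y + c·(1, 3, 0), c arbitrary (ker(I - K) = span{(1, 3, 0)}, dimension 1).

K has rank 1, so it is an outer product K = u v^T: every row of K is a multiple of one row vector. Reading off the entries, u = (1, 3, 0) and v = (10, -3, 3) (row i of K equals u_i·v^T). A rank-one matrix u v^T satisfies K u = u (v·u) and kills the (2)-dimensional subspace v^⊥, so its characteristic polynomial is lambda^2 (lambda - v·u) with v·u = tr K = 1. Hence the eigenvalues of I - K are 1 (multiplicity 2) and 1 - (1) = 0, so det(I - K) = 0. (Direct check: I - K =
[[-9, 3, -3],
 [-30, 10, -9],
 [0, 0, 1]]
has determinant 0.) So 1 is an eigenvalue of K and (I - K) is not invertible. The finite-dimensional Fredholm alternative says: either (I - K) is invertible, or ker(I - K) ≠ {0} and then range(I - K) = ker((I - K)^*)^⊥, with dim ker(I - K) = dim ker((I - K)^*). We are in the second case, so we need both kernels. Kernel of I - K: (I - K) u = u - u (v·u) = u - u = 0, so ker(I - K) = span{u} = span{(1, 3, 0)} (it is exactly 1-dimensional because rank(I - K) = 2). Kernel of the adjoint: K is real, so (I - K)^* = I - K^T = I - v u^T, and (I - v u^T) v = v - v (u·v) = 0; hence ker((I - K)^*) = span{v} = span{(10, -3, 3)}. Therefore (I - K) x = y is solvable iff <y, v> = 0, i.e. iff 10y_1 - 3y_2 + 3y_3 = 0. When this holds, K y = u (v·y) = 0, so (I - K) y = y and x = y is a particular solution; the full solution set is the line x = y + c·u = y + c·(1, 3, 0), c ∈ C.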